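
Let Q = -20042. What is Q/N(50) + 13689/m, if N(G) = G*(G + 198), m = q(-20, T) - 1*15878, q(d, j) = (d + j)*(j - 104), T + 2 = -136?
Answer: -69588859/69309800 ≈ -1.0040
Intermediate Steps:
T = -138 (T = -2 - 136 = -138)
q(d, j) = (-104 + j)*(d + j) (q(d, j) = (d + j)*(-104 + j) = (-104 + j)*(d + j))
m = 22358 (m = ((-138)² - 104*(-20) - 104*(-138) - 20*(-138)) - 1*15878 = (19044 + 2080 + 14352 + 2760) - 15878 = 38236 - 15878 = 22358)
N(G) = G*(198 + G)
Q/N(50) + 13689/m = -20042*1/(50*(198 + 50)) + 13689/22358 = -20042/(50*248) + 13689*(1/22358) = -20042/12400 + 13689/22358 = -20042*1/12400 + 13689/22358 = -10021/6200 + 13689/22358 = -69588859/69309800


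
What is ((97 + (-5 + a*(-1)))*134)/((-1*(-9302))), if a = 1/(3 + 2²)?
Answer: 43081/32557 ≈ 1.3232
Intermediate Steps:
a = ⅐ (a = 1/(3 + 4) = 1/7 = ⅐ ≈ 0.14286)
((97 + (-5 + a*(-1)))*134)/((-1*(-9302))) = ((97 + (-5 + (⅐)*(-1)))*134)/((-1*(-9302))) = ((97 + (-5 - ⅐))*134)/9302 = ((97 - 36/7)*134)*(1/9302) = ((643/7)*134)*(1/9302) = (86162/7)*(1/9302) = 43081/32557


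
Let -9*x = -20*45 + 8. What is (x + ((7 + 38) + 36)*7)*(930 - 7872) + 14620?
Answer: -13828570/3 ≈ -4.6095e+6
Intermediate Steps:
x = 892/9 (x = -(-20*45 + 8)/9 = -(-900 + 8)/9 = -1/9*(-892) = 892/9 ≈ 99.111)
(x + ((7 + 38) + 36)*7)*(930 - 7872) + 14620 = (892/9 + ((7 + 38) + 36)*7)*(930 - 7872) + 14620 = (892/9 + (45 + 36)*7)*(-6942) + 14620 = (892/9 + 81*7)*(-6942) + 14620 = (892/9 + 567)*(-6942) + 14620 = (5995/9)*(-6942) + 14620 = -13872430/3 + 14620 = -13828570/3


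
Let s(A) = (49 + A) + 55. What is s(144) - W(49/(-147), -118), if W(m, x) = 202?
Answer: 46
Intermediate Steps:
s(A) = 104 + A
s(144) - W(49/(-147), -118) = (104 + 144) - 1*202 = 248 - 202 = 46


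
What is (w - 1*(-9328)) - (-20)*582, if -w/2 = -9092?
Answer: 39152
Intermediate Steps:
w = 18184 (w = -2*(-9092) = 18184)
(w - 1*(-9328)) - (-20)*582 = (18184 - 1*(-9328)) - (-20)*582 = (18184 + 9328) - 1*(-11640) = 27512 + 11640 = 39152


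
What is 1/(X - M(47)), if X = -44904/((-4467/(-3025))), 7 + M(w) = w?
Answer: -1489/45337760 ≈ -3.2842e-5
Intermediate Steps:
M(w) = -7 + w
X = -45278200/1489 (X = -44904/((-4467*(-1/3025))) = -44904/4467/3025 = -44904*3025/4467 = -45278200/1489 ≈ -30408.)
1/(X - M(47)) = 1/(-45278200/1489 - (-7 + 47)) = 1/(-45278200/1489 - 1*40) = 1/(-45278200/1489 - 40) = 1/(-45337760/1489) = -1489/45337760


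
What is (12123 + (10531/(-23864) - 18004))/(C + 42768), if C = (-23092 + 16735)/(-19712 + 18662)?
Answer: -24562075125/178633005508 ≈ -0.13750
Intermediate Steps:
C = 2119/350 (C = -6357/(-1050) = -6357*(-1/1050) = 2119/350 ≈ 6.0543)
(12123 + (10531/(-23864) - 18004))/(C + 42768) = (12123 + (10531/(-23864) - 18004))/(2119/350 + 42768) = (12123 + (10531*(-1/23864) - 18004))/(14970919/350) = (12123 + (-10531/23864 - 18004))*(350/14970919) = (12123 - 429657987/23864)*(350/14970919) = -140354715/23864*350/14970919 = -24562075125/178633005508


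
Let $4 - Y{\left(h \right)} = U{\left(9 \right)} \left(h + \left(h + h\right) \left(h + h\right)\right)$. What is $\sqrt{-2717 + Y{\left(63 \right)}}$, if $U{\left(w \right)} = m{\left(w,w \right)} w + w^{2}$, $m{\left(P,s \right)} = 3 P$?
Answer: $i \sqrt{5166949} \approx 2273.1 i$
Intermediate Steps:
$U{\left(w \right)} = 4 w^{2}$ ($U{\left(w \right)} = 3 w w + w^{2} = 3 w^{2} + w^{2} = 4 w^{2}$)
$Y{\left(h \right)} = 4 - 1296 h^{2} - 324 h$ ($Y{\left(h \right)} = 4 - 4 \cdot 9^{2} \left(h + \left(h + h\right) \left(h + h\right)\right) = 4 - 4 \cdot 81 \left(h + 2 h 2 h\right) = 4 - 324 \left(h + 4 h^{2}\right) = 4 - \left(324 h + 1296 h^{2}\right) = 4 - 1296 h^{2} - 324 h$)
$\sqrt{-2717 + Y{\left(63 \right)}} = \sqrt{-2717 - \left(20408 + 5143824\right)} = \sqrt{-2717 - 5164232} = \sqrt{-5166949} = i \sqrt{5166949}$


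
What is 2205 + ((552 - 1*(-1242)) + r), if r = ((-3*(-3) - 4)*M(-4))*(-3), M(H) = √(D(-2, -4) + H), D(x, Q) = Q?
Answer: 3999 - 30*I*√2 ≈ 3999.0 - 42.426*I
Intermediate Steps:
M(H) = √(-4 + H)
r = -30*I*√2 (r = ((-3*(-3) - 4)*√(-4 - 4))*(-3) = ((9 - 4)*√(-8))*(-3) = (5*(2*I*√2))*(-3) = (10*I*√2)*(-3) = -30*I*√2 ≈ -42.426*I)
2205 + ((552 - 1*(-1242)) + r) = 2205 + ((552 - 1*(-1242)) - 30*I*√2) = 2205 + ((552 + 1242) - 30*I*√2) = 2205 + (1794 - 30*I*√2) = 3999 - 30*I*√2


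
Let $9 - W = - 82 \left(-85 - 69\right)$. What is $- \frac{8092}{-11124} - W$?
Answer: $\frac{35095462}{2781} \approx 12620.0$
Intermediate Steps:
$W = -12619$ ($W = 9 - - 82 \left(-85 - 69\right) = 9 - \left(-82\right) \left(-154\right) = 9 - 12628 = -12619$)
$- \frac{8092}{-11124} - W = - \frac{8092}{-11124} - -12619 = \left(-8092\right) \left(- \frac{1}{11124}\right) + 12619 = \frac{2023}{2781} + 12619 = \frac{35095462}{2781}$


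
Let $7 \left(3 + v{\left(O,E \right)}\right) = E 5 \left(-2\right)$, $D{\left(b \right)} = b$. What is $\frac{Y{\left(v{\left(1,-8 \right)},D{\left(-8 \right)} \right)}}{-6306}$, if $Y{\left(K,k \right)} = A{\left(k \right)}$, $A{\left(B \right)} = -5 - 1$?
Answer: $\frac{1}{1051} \approx 0.00095147$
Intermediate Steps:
$A{\left(B \right)} = -6$
$v{\left(O,E \right)} = -3 - \frac{10 E}{7}$ ($v{\left(O,E \right)} = -3 + \frac{E 5 \left(-2\right)}{7} = -3 + \frac{5 E \left(-2\right)}{7} = -3 + \frac{\left(-10\right) E}{7} = -3 - \frac{10 E}{7}$)
$Y{\left(K,k \right)} = -6$
$\frac{Y{\left(v{\left(1,-8 \right)},D{\left(-8 \right)} \right)}}{-6306} = - \frac{6}{-6306} = \left(-6\right) \left(- \frac{1}{6306}\right) = \frac{1}{1051}$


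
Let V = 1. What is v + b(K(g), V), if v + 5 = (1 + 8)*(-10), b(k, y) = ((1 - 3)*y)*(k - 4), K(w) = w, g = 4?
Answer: -95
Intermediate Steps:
b(k, y) = -2*y*(-4 + k) (b(k, y) = (-2*y)*(-4 + k) = -2*y*(-4 + k))
v = -95 (v = -5 + (1 + 8)*(-10) = -5 + 9*(-10) = -5 - 90 = -95)
v + b(K(g), V) = -95 + 2*1*(4 - 1*4) = -95 + 2*1*(4 - 4) = -95 + 2*1*0 = -95 + 0 = -95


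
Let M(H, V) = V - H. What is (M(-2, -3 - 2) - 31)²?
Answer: 1156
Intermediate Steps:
(M(-2, -3 - 2) - 31)² = (((-3 - 2) - 1*(-2)) - 31)² = ((-5 + 2) - 31)² = (-3 - 31)² = (-34)² = 1156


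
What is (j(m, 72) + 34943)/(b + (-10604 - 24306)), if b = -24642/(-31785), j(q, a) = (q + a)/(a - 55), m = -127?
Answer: -1573293930/1571918753 ≈ -1.0009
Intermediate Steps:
j(q, a) = (a + q)/(-55 + a)
b = 8214/10595 (b = -24642*(-1/31785) = 8214/10595 ≈ 0.77527)
(j(m, 72) + 34943)/(b + (-10604 - 24306)) = ((72 - 127)/(-55 + 72) + 34943)/(8214/10595 + (-10604 - 24306)) = (-55/17 + 34943)/(8214/10595 - 34910) = ((1/17)*(-55) + 34943)/(-369863236/10595) = (-55/17 + 34943)*(-10595/369863236) = (593976/17)*(-10595/369863236) = -1573293930/1571918753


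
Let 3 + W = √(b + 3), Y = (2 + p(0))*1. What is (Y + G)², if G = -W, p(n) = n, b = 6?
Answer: 4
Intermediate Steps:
Y = 2 (Y = (2 + 0)*1 = 2*1 = 2)
W = 0 (W = -3 + √(6 + 3) = -3 + √9 = -3 + 3 = 0)
G = 0 (G = -1*0 = 0)
(Y + G)² = (2 + 0)² = 2² = 4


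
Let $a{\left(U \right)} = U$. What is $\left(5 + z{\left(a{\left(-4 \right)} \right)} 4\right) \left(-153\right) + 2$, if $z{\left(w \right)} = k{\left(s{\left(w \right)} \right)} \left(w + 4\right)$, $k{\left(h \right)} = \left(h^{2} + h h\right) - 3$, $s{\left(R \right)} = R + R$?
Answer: $-763$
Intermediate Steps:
$s{\left(R \right)} = 2 R$
$k{\left(h \right)} = -3 + 2 h^{2}$ ($k{\left(h \right)} = \left(h^{2} + h^{2}\right) - 3 = 2 h^{2} - 3 = -3 + 2 h^{2}$)
$z{\left(w \right)} = \left(-3 + 8 w^{2}\right) \left(4 + w\right)$ ($z{\left(w \right)} = \left(-3 + 2 \left(2 w\right)^{2}\right) \left(w + 4\right) = \left(-3 + 2 \cdot 4 w^{2}\right) \left(4 + w\right) = \left(-3 + 8 w^{2}\right) \left(4 + w\right)$)
$\left(5 + z{\left(a{\left(-4 \right)} \right)} 4\right) \left(-153\right) + 2 = \left(5 + \left(-3 + 8 \left(-4\right)^{2}\right) \left(4 - 4\right) 4\right) \left(-153\right) + 2 = \left(5 + \left(-3 + 8 \cdot 16\right) 0 \cdot 4\right) \left(-153\right) + 2 = \left(5 + \left(-3 + 128\right) 0 \cdot 4\right) \left(-153\right) + 2 = \left(5 + 125 \cdot 0 \cdot 4\right) \left(-153\right) + 2 = \left(5 + 0 \cdot 4\right) \left(-153\right) + 2 = \left(5 + 0\right) \left(-153\right) + 2 = 5 \left(-153\right) + 2 = -765 + 2 = -763$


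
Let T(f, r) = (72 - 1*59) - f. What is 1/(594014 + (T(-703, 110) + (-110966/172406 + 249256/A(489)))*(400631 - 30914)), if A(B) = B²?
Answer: 6870982521/1823962854416880581 ≈ 3.7671e-9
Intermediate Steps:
T(f, r) = 13 - f (T(f, r) = (72 - 59) - f = 13 - f)
1/(594014 + (T(-703, 110) + (-110966/172406 + 249256/A(489)))*(400631 - 30914)) = 1/(594014 + ((13 - 1*(-703)) + (-110966/172406 + 249256/(489²)))*(400631 - 30914)) = 1/(594014 + ((13 + 703) + (-110966*1/172406 + 249256/239121))*369717) = 1/(594014 + (716 + (-55483/86203 + 249256*(1/239121)))*369717) = 1/(594014 + (716 + (-55483/86203 + 249256/239121))*369717) = 1/(594014 + (716 + 8219464525/20612947563)*369717) = 1/(594014 + (14767089919633/20612947563)*369717) = 1/(594014 + 1819881394605651287/6870982521) = 1/(1823962854416880581/6870982521) = 6870982521/1823962854416880581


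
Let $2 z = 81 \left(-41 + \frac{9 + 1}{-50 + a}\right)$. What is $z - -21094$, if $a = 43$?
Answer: $\frac{271259}{14} \approx 19376.0$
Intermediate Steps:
$z = - \frac{24057}{14}$ ($z = \frac{81 \left(-41 + \frac{9 + 1}{-50 + 43}\right)}{2} = \frac{81 \left(-41 + \frac{10}{-7}\right)}{2} = \frac{81 \left(-41 + 10 \left(- \frac{1}{7}\right)\right)}{2} = \frac{81 \left(-41 - \frac{10}{7}\right)}{2} = \frac{81 \left(- \frac{297}{7}\right)}{2} = \frac{1}{2} \left(- \frac{24057}{7}\right) = - \frac{24057}{14} \approx -1718.4$)
$z - -21094 = - \frac{24057}{14} - -21094 = - \frac{24057}{14} + 21094 = \frac{271259}{14}$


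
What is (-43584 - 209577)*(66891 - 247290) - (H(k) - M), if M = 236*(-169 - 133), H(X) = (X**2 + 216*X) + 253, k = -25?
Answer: 45669924489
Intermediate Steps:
H(X) = 253 + X**2 + 216*X
M = -71272 (M = 236*(-302) = -71272)
(-43584 - 209577)*(66891 - 247290) - (H(k) - M) = (-43584 - 209577)*(66891 - 247290) - ((253 + (-25)**2 + 216*(-25)) - 1*(-71272)) = -253161*(-180399) - ((253 + 625 - 5400) + 71272) = 45669991239 - (-4522 + 71272) = 45669991239 - 1*66750 = 45669991239 - 66750 = 45669924489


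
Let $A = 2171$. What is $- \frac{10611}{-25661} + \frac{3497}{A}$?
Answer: $\frac{8674846}{4285387} \approx 2.0243$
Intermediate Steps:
$- \frac{10611}{-25661} + \frac{3497}{A} = - \frac{10611}{-25661} + \frac{3497}{2171} = \left(-10611\right) \left(- \frac{1}{25661}\right) + 3497 \cdot \frac{1}{2171} = \frac{10611}{25661} + \frac{269}{167} = \frac{8674846}{4285387}$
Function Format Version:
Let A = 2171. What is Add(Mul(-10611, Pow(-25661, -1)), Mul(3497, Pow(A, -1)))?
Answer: Rational(8674846, 4285387) ≈ 2.0243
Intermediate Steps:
Add(Mul(-10611, Pow(-25661, -1)), Mul(3497, Pow(A, -1))) = Add(Mul(-10611, Pow(-25661, -1)), Mul(3497, Pow(2171, -1))) = Add(Mul(-10611, Rational(-1, 25661)), Mul(3497, Rational(1, 2171))) = Add(Rational(10611, 25661), Rational(269, 167)) = Rational(8674846, 4285387)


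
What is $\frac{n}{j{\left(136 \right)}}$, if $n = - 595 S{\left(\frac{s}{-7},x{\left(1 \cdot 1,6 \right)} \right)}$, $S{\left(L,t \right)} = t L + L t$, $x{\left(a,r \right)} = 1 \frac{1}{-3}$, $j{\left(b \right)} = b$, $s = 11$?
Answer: $- \frac{55}{12} \approx -4.5833$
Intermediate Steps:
$x{\left(a,r \right)} = - \frac{1}{3}$ ($x{\left(a,r \right)} = 1 \left(- \frac{1}{3}\right) = - \frac{1}{3}$)
$S{\left(L,t \right)} = 2 L t$ ($S{\left(L,t \right)} = L t + L t = 2 L t$)
$n = - \frac{1870}{3}$ ($n = - 595 \cdot 2 \frac{11}{-7} \left(- \frac{1}{3}\right) = - 595 \cdot 2 \cdot 11 \left(- \frac{1}{7}\right) \left(- \frac{1}{3}\right) = - 595 \cdot 2 \left(- \frac{11}{7}\right) \left(- \frac{1}{3}\right) = \left(-595\right) \frac{22}{21} = - \frac{1870}{3} \approx -623.33$)
$\frac{n}{j{\left(136 \right)}} = - \frac{1870}{3 \cdot 136} = \left(- \frac{1870}{3}\right) \frac{1}{136} = - \frac{55}{12}$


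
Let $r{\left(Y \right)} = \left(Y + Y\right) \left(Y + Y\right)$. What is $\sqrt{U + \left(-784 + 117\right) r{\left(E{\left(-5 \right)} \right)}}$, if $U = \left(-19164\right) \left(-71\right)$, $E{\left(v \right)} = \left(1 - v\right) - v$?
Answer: $2 \sqrt{259454} \approx 1018.7$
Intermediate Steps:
$E{\left(v \right)} = 1 - 2 v$
$U = 1360644$
$r{\left(Y \right)} = 4 Y^{2}$ ($r{\left(Y \right)} = 2 Y 2 Y = 4 Y^{2}$)
$\sqrt{U + \left(-784 + 117\right) r{\left(E{\left(-5 \right)} \right)}} = \sqrt{1360644 + \left(-784 + 117\right) 4 \left(1 - -10\right)^{2}} = \sqrt{1360644 - 667 \cdot 4 \left(1 + 10\right)^{2}} = \sqrt{1360644 - 667 \cdot 4 \cdot 11^{2}} = \sqrt{1360644 - 667 \cdot 4 \cdot 121} = \sqrt{1360644 - 322828} = \sqrt{1037816} = 2 \sqrt{259454}$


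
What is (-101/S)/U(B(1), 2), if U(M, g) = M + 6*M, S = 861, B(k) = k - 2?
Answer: 101/6027 ≈ 0.016758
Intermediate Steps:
B(k) = -2 + k
U(M, g) = 7*M
(-101/S)/U(B(1), 2) = (-101/861)/((7*(-2 + 1))) = (-101*1/861)/((7*(-1))) = -101/861/(-7) = -101/861*(-⅐) = 101/6027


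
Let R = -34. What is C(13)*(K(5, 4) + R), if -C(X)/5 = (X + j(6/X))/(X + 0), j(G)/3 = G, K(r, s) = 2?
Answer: 29920/169 ≈ 177.04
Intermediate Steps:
j(G) = 3*G
C(X) = -5*(X + 18/X)/X (C(X) = -5*(X + 3*(6/X))/(X + 0) = -5*(X + 18/X)/X)
C(13)*(K(5, 4) + R) = (-5 - 90/13²)*(2 - 34) = (-5 - 90*1/169)*(-32) = (-5 - 90/169)*(-32) = -935/169*(-32) = 29920/169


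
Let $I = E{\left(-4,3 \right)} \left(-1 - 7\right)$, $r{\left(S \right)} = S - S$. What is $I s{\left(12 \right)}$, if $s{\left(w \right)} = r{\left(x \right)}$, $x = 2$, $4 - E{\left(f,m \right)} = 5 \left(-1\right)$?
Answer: $0$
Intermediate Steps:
$E{\left(f,m \right)} = 9$ ($E{\left(f,m \right)} = 4 - 5 \left(-1\right) = 4 - -5 = 4 + 5 = 9$)
$r{\left(S \right)} = 0$
$s{\left(w \right)} = 0$
$I = -72$ ($I = 9 \left(-1 - 7\right) = 9 \left(-8\right) = -72$)
$I s{\left(12 \right)} = \left(-72\right) 0 = 0$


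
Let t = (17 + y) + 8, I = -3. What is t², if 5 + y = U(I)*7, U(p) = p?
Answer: 1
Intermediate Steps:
y = -26 (y = -5 - 3*7 = -5 - 21 = -26)
t = -1 (t = (17 - 26) + 8 = -9 + 8 = -1)
t² = (-1)² = 1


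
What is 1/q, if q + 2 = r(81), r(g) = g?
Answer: 1/79 ≈ 0.012658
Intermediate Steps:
q = 79 (q = -2 + 81 = 79)
1/q = 1/79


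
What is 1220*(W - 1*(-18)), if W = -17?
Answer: 1220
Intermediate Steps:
1220*(W - 1*(-18)) = 1220*(-17 - 1*(-18)) = 1220*(-17 + 18) = 1220*1 = 1220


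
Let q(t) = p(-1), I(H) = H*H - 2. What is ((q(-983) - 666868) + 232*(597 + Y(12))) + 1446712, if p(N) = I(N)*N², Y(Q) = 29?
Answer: 925075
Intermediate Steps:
I(H) = -2 + H² (I(H) = H² - 2 = -2 + H²)
p(N) = N²*(-2 + N²) (p(N) = (-2 + N²)*N² = N²*(-2 + N²))
q(t) = -1 (q(t) = (-1)²*(-2 + (-1)²) = 1*(-2 + 1) = 1*(-1) = -1)
((q(-983) - 666868) + 232*(597 + Y(12))) + 1446712 = ((-1 - 666868) + 232*(597 + 29)) + 1446712 = (-666869 + 232*626) + 1446712 = (-666869 + 145232) + 1446712 = -521637 + 1446712 = 925075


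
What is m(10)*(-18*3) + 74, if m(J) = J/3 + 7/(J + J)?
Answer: -1249/10 ≈ -124.90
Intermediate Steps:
m(J) = J/3 + 7/(2*J) (m(J) = J*(⅓) + 7/((2*J)) = J/3 + 7*(1/(2*J)) = J/3 + 7/(2*J))
m(10)*(-18*3) + 74 = ((⅓)*10 + (7/2)/10)*(-18*3) + 74 = (10/3 + (7/2)*(⅒))*(-54) + 74 = (10/3 + 7/20)*(-54) + 74 = (221/60)*(-54) + 74 = -1989/10 + 74 = -1249/10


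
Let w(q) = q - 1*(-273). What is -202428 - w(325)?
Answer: -203026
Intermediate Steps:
w(q) = 273 + q (w(q) = q + 273 = 273 + q)
-202428 - w(325) = -202428 - (273 + 325) = -202428 - 1*598 = -202428 - 598 = -203026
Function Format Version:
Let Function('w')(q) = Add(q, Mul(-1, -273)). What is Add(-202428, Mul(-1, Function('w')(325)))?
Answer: -203026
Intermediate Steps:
Function('w')(q) = Add(273, q) (Function('w')(q) = Add(q, 273) = Add(273, q))
Add(-202428, Mul(-1, Function('w')(325))) = Add(-202428, Mul(-1, Add(273, 325))) = Add(-202428, Mul(-1, 598)) = Add(-202428, -598) = -203026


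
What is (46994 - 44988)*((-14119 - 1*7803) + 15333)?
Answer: -13217534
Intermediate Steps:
(46994 - 44988)*((-14119 - 1*7803) + 15333) = 2006*((-14119 - 7803) + 15333) = 2006*(-21922 + 15333) = 2006*(-6589) = -13217534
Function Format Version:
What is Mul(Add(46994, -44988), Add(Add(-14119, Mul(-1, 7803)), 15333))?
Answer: -13217534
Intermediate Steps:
Mul(Add(46994, -44988), Add(Add(-14119, Mul(-1, 7803)), 15333)) = Mul(2006, Add(Add(-14119, -7803), 15333)) = Mul(2006, Add(-21922, 15333)) = Mul(2006, -6589) = -13217534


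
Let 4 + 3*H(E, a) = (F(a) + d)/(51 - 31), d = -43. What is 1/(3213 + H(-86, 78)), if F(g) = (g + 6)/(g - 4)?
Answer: 740/2376117 ≈ 0.00031143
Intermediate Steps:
F(g) = (6 + g)/(-4 + g)
H(E, a) = -41/20 + (6 + a)/(60*(-4 + a)) (H(E, a) = -4/3 + (((6 + a)/(-4 + a) - 43)/(51 - 31))/3 = -4/3 + ((-43 + (6 + a)/(-4 + a))/20)/3 = -4/3 + ((-43 + (6 + a)/(-4 + a))*(1/20))/3 = -4/3 + (-43/20 + (6 + a)/(20*(-4 + a)))/3 = -4/3 + (-43/60 + (6 + a)/(60*(-4 + a))) = -41/20 + (6 + a)/(60*(-4 + a)))
1/(3213 + H(-86, 78)) = 1/(3213 + (249 - 61*78)/(30*(-4 + 78))) = 1/(3213 + (1/30)*(249 - 4758)/74) = 1/(3213 + (1/30)*(1/74)*(-4509)) = 1/(3213 - 1503/740) = 1/(2376117/740) = 740/2376117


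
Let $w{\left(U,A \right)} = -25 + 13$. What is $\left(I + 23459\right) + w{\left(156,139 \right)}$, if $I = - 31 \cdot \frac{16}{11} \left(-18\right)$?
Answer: $\frac{266845}{11} \approx 24259.0$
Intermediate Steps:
$w{\left(U,A \right)} = -12$
$I = \frac{8928}{11}$ ($I = - 31 \cdot 16 \cdot \frac{1}{11} \left(-18\right) = \left(-31\right) \frac{16}{11} \left(-18\right) = \left(- \frac{496}{11}\right) \left(-18\right) = \frac{8928}{11} \approx 811.64$)
$\left(I + 23459\right) + w{\left(156,139 \right)} = \left(\frac{8928}{11} + 23459\right) - 12 = \frac{266977}{11} - 12 = \frac{266845}{11}$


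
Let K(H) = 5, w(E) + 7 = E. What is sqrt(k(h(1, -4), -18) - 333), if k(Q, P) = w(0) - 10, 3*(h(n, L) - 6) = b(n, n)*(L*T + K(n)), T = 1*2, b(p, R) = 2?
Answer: 5*I*sqrt(14) ≈ 18.708*I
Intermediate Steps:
w(E) = -7 + E
T = 2
h(n, L) = 28/3 + 4*L/3 (h(n, L) = 6 + (2*(L*2 + 5))/3 = 6 + (2*(2*L + 5))/3 = 6 + (2*(5 + 2*L))/3 = 6 + (10 + 4*L)/3 = 6 + (10/3 + 4*L/3) = 28/3 + 4*L/3)
k(Q, P) = -17 (k(Q, P) = (-7 + 0) - 10 = -7 - 10 = -17)
sqrt(k(h(1, -4), -18) - 333) = sqrt(-17 - 333) = sqrt(-350) = 5*I*sqrt(14)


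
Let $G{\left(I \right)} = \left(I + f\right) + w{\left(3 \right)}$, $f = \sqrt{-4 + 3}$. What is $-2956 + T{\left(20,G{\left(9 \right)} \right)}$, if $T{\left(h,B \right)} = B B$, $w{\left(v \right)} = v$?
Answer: $-2813 + 24 i \approx -2813.0 + 24.0 i$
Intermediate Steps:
$f = i$ ($f = \sqrt{-1} = i \approx 1.0 i$)
$G{\left(I \right)} = 3 + i + I$ ($G{\left(I \right)} = \left(I + i\right) + 3 = \left(i + I\right) + 3 = 3 + i + I$)
$T{\left(h,B \right)} = B^{2}$
$-2956 + T{\left(20,G{\left(9 \right)} \right)} = -2956 + \left(3 + i + 9\right)^{2} = -2956 + \left(12 + i\right)^{2}$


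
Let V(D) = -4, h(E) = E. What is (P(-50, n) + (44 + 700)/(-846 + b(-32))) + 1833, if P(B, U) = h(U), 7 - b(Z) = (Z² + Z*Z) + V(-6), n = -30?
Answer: 55885/31 ≈ 1802.7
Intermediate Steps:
b(Z) = 11 - 2*Z² (b(Z) = 7 - ((Z² + Z*Z) - 4) = 7 - ((Z² + Z²) - 4) = 7 - (2*Z² - 4) = 7 - (-4 + 2*Z²) = 7 + (4 - 2*Z²) = 11 - 2*Z²)
P(B, U) = U
(P(-50, n) + (44 + 700)/(-846 + b(-32))) + 1833 = (-30 + (44 + 700)/(-846 + (11 - 2*(-32)²))) + 1833 = (-30 + 744/(-846 + (11 - 2*1024))) + 1833 = (-30 + 744/(-846 + (11 - 2048))) + 1833 = (-30 + 744/(-846 - 2037)) + 1833 = (-30 + 744/(-2883)) + 1833 = (-30 + 744*(-1/2883)) + 1833 = (-30 - 8/31) + 1833 = -938/31 + 1833 = 55885/31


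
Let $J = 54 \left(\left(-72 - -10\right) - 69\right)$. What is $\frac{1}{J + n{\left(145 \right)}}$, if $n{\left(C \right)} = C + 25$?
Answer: $- \frac{1}{6904} \approx -0.00014484$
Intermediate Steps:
$J = -7074$ ($J = 54 \left(\left(-72 + 10\right) - 69\right) = 54 \left(-62 - 69\right) = 54 \left(-131\right) = -7074$)
$n{\left(C \right)} = 25 + C$
$\frac{1}{J + n{\left(145 \right)}} = \frac{1}{-7074 + \left(25 + 145\right)} = \frac{1}{-7074 + 170} = \frac{1}{-6904} = - \frac{1}{6904}$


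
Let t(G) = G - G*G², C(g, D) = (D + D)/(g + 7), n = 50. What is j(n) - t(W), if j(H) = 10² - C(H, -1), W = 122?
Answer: 103502084/57 ≈ 1.8158e+6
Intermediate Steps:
C(g, D) = 2*D/(7 + g) (C(g, D) = (2*D)/(7 + g) = 2*D/(7 + g))
t(G) = G - G³
j(H) = 100 + 2/(7 + H) (j(H) = 10² - 2*(-1)/(7 + H) = 100 - (-2)/(7 + H) = 100 + 2/(7 + H))
j(n) - t(W) = 2*(351 + 50*50)/(7 + 50) - (122 - 1*122³) = 2*(351 + 2500)/57 - (122 - 1*1815848) = 2*(1/57)*2851 - (122 - 1815848) = 5702/57 - 1*(-1815726) = 5702/57 + 1815726 = 103502084/57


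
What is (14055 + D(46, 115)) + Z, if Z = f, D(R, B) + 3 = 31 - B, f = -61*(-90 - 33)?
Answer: 21471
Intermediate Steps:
f = 7503 (f = -61*(-123) = 7503)
D(R, B) = 28 - B (D(R, B) = -3 + (31 - B) = 28 - B)
Z = 7503
(14055 + D(46, 115)) + Z = (14055 + (28 - 1*115)) + 7503 = (14055 + (28 - 115)) + 7503 = (14055 - 87) + 7503 = 13968 + 7503 = 21471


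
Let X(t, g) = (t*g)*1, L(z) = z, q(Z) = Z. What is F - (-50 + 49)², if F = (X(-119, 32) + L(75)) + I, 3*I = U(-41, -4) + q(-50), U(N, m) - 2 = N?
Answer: -11291/3 ≈ -3763.7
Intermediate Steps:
U(N, m) = 2 + N
X(t, g) = g*t (X(t, g) = (g*t)*1 = g*t)
I = -89/3 (I = ((2 - 41) - 50)/3 = (-39 - 50)/3 = (⅓)*(-89) = -89/3 ≈ -29.667)
F = -11288/3 (F = (32*(-119) + 75) - 89/3 = (-3808 + 75) - 89/3 = -3733 - 89/3 = -11288/3 ≈ -3762.7)
F - (-50 + 49)² = -11288/3 - (-50 + 49)² = -11288/3 - 1*(-1)² = -11288/3 - 1*1 = -11288/3 - 1 = -11291/3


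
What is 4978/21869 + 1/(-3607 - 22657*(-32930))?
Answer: 226596863391/995469421520 ≈ 0.22763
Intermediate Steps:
4978/21869 + 1/(-3607 - 22657*(-32930)) = 4978*(1/21869) - 1/32930/(-26264) = 262/1151 - 1/26264*(-1/32930) = 262/1151 + 1/864873520 = 226596863391/995469421520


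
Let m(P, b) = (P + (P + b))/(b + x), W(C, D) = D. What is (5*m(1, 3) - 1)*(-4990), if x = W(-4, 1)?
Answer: -52395/2 ≈ -26198.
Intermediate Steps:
x = 1
m(P, b) = (b + 2*P)/(1 + b) (m(P, b) = (P + (P + b))/(b + 1) = (b + 2*P)/(1 + b))
(5*m(1, 3) - 1)*(-4990) = (5*((3 + 2*1)/(1 + 3)) - 1)*(-4990) = (5*((3 + 2)/4) - 1)*(-4990) = (5*((¼)*5) - 1)*(-4990) = (5*(5/4) - 1)*(-4990) = (25/4 - 1)*(-4990) = (21/4)*(-4990) = -52395/2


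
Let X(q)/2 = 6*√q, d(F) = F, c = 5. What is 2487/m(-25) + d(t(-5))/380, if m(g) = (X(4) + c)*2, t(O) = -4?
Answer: 236207/5510 ≈ 42.869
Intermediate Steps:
X(q) = 12*√q (X(q) = 2*(6*√q) = 12*√q)
m(g) = 58 (m(g) = (12*√4 + 5)*2 = (12*2 + 5)*2 = (24 + 5)*2 = 29*2 = 58)
2487/m(-25) + d(t(-5))/380 = 2487/58 - 4/380 = 2487*(1/58) - 4*1/380 = 2487/58 - 1/95 = 236207/5510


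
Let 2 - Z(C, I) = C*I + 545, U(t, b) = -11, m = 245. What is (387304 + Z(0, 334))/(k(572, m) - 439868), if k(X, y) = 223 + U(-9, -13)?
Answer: -386761/439656 ≈ -0.87969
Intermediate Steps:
Z(C, I) = -543 - C*I (Z(C, I) = 2 - (C*I + 545) = 2 - (545 + C*I) = 2 + (-545 - C*I) = -543 - C*I)
k(X, y) = 212 (k(X, y) = 223 - 11 = 212)
(387304 + Z(0, 334))/(k(572, m) - 439868) = (387304 + (-543 - 1*0*334))/(212 - 439868) = (387304 + (-543 + 0))/(-439656) = (387304 - 543)*(-1/439656) = 386761*(-1/439656) = -386761/439656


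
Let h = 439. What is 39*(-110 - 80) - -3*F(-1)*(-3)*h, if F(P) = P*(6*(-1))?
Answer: -31116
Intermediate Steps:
F(P) = -6*P (F(P) = P*(-6) = -6*P)
39*(-110 - 80) - -3*F(-1)*(-3)*h = 39*(-110 - 80) - -(-18)*(-1)*(-3)*439 = 39*(-190) - -3*6*(-3)*439 = -7410 - (-18*(-3))*439 = -7410 - 54*439 = -7410 - 1*23706 = -7410 - 23706 = -31116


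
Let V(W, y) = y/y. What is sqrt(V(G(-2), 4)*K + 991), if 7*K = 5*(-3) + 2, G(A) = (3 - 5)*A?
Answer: 2*sqrt(12117)/7 ≈ 31.451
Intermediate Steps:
G(A) = -2*A
K = -13/7 (K = (5*(-3) + 2)/7 = (-15 + 2)/7 = (1/7)*(-13) = -13/7 ≈ -1.8571)
V(W, y) = 1
sqrt(V(G(-2), 4)*K + 991) = sqrt(1*(-13/7) + 991) = sqrt(-13/7 + 991) = sqrt(6924/7) = 2*sqrt(12117)/7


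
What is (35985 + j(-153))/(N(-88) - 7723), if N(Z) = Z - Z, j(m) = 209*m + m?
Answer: -3855/7723 ≈ -0.49916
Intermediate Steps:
j(m) = 210*m
N(Z) = 0
(35985 + j(-153))/(N(-88) - 7723) = (35985 + 210*(-153))/(0 - 7723) = (35985 - 32130)/(-7723) = 3855*(-1/7723) = -3855/7723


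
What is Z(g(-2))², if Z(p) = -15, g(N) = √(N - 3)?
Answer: 225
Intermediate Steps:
g(N) = √(-3 + N)
Z(g(-2))² = (-15)² = 225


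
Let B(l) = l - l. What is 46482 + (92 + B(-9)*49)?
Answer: 46574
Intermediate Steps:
B(l) = 0
46482 + (92 + B(-9)*49) = 46482 + (92 + 0*49) = 46482 + (92 + 0) = 46482 + 92 = 46574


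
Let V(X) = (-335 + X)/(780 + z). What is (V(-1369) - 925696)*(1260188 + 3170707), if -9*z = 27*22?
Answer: -69728429992380/17 ≈ -4.1017e+12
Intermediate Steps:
z = -66 (z = -3*22 = -1/9*594 = -66)
V(X) = -335/714 + X/714 (V(X) = (-335 + X)/(780 - 66) = (-335 + X)/714 = (-335 + X)*(1/714) = -335/714 + X/714)
(V(-1369) - 925696)*(1260188 + 3170707) = ((-335/714 + (1/714)*(-1369)) - 925696)*(1260188 + 3170707) = ((-335/714 - 1369/714) - 925696)*4430895 = (-284/119 - 925696)*4430895 = -110158108/119*4430895 = -69728429992380/17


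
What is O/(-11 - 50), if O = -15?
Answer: 15/61 ≈ 0.24590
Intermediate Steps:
O/(-11 - 50) = -15/(-11 - 50) = -15/(-61) = -1/61*(-15) = 15/61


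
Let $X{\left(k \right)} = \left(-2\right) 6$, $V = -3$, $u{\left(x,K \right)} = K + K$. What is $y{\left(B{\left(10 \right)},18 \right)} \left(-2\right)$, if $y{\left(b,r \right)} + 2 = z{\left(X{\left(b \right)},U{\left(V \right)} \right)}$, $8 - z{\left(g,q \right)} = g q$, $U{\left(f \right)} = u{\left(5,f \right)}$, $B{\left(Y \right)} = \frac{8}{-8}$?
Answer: $132$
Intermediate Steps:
$u{\left(x,K \right)} = 2 K$
$B{\left(Y \right)} = -1$ ($B{\left(Y \right)} = 8 \left(- \frac{1}{8}\right) = -1$)
$X{\left(k \right)} = -12$
$U{\left(f \right)} = 2 f$
$z{\left(g,q \right)} = 8 - g q$
$y{\left(b,r \right)} = -66$ ($y{\left(b,r \right)} = -2 + \left(8 - - 12 \cdot 2 \left(-3\right)\right) = -2 + \left(8 - \left(-12\right) \left(-6\right)\right) = -2 + \left(8 - 72\right) = -2 - 64 = -66$)
$y{\left(B{\left(10 \right)},18 \right)} \left(-2\right) = \left(-66\right) \left(-2\right) = 132$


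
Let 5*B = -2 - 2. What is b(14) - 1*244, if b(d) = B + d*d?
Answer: -244/5 ≈ -48.800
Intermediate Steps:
B = -⅘ (B = (-2 - 2)/5 = (⅕)*(-4) = -⅘ ≈ -0.80000)
b(d) = -⅘ + d² (b(d) = -⅘ + d*d = -⅘ + d²)
b(14) - 1*244 = (-⅘ + 14²) - 1*244 = (-⅘ + 196) - 244 = 976/5 - 244 = -244/5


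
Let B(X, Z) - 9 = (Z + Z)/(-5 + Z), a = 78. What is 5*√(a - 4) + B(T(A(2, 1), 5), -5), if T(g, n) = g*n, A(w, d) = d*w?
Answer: 10 + 5*√74 ≈ 53.012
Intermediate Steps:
B(X, Z) = 9 + 2*Z/(-5 + Z) (B(X, Z) = 9 + (Z + Z)/(-5 + Z) = 9 + (2*Z)/(-5 + Z) = 9 + 2*Z/(-5 + Z))
5*√(a - 4) + B(T(A(2, 1), 5), -5) = 5*√(78 - 4) + (-45 + 11*(-5))/(-5 - 5) = 5*√74 + (-45 - 55)/(-10) = 5*√74 - ⅒*(-100) = 5*√74 + 10 = 10 + 5*√74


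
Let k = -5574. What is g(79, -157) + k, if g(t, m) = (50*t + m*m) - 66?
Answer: 22959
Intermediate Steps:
g(t, m) = -66 + m² + 50*t (g(t, m) = (50*t + m²) - 66 = (m² + 50*t) - 66 = -66 + m² + 50*t)
g(79, -157) + k = (-66 + (-157)² + 50*79) - 5574 = (-66 + 24649 + 3950) - 5574 = 28533 - 5574 = 22959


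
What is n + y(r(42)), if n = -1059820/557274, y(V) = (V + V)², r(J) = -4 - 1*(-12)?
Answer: 70801162/278637 ≈ 254.10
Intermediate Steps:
r(J) = 8 (r(J) = -4 + 12 = 8)
y(V) = 4*V² (y(V) = (2*V)² = 4*V²)
n = -529910/278637 (n = -1059820*1/557274 = -529910/278637 ≈ -1.9018)
n + y(r(42)) = -529910/278637 + 4*8² = -529910/278637 + 4*64 = -529910/278637 + 256 = 70801162/278637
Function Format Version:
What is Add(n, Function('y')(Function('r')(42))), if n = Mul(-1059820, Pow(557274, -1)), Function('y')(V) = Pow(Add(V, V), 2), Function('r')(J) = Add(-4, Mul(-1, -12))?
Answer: Rational(70801162, 278637) ≈ 254.10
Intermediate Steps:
Function('r')(J) = 8 (Function('r')(J) = Add(-4, 12) = 8)
Function('y')(V) = Mul(4, Pow(V, 2)) (Function('y')(V) = Pow(Mul(2, V), 2) = Mul(4, Pow(V, 2)))
n = Rational(-529910, 278637) (n = Mul(-1059820, Rational(1, 557274)) = Rational(-529910, 278637) ≈ -1.9018)
Add(n, Function('y')(Function('r')(42))) = Add(Rational(-529910, 278637), Mul(4, Pow(8, 2))) = Add(Rational(-529910, 278637), Mul(4, 64)) = Add(Rational(-529910, 278637), 256) = Rational(70801162, 278637)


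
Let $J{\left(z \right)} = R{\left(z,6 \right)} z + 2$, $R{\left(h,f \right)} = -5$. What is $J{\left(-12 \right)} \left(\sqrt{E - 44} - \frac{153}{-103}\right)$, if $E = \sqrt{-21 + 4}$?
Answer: $\frac{9486}{103} + 62 \sqrt{-44 + i \sqrt{17}} \approx 111.35 + 411.71 i$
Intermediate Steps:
$E = i \sqrt{17}$ ($E = \sqrt{-17} = i \sqrt{17} \approx 4.1231 i$)
$J{\left(z \right)} = 2 - 5 z$ ($J{\left(z \right)} = - 5 z + 2 = 2 - 5 z$)
$J{\left(-12 \right)} \left(\sqrt{E - 44} - \frac{153}{-103}\right) = \left(2 - -60\right) \left(\sqrt{i \sqrt{17} - 44} - \frac{153}{-103}\right) = \left(2 + 60\right) \left(\sqrt{-44 + i \sqrt{17}} - - \frac{153}{103}\right) = 62 \left(\sqrt{-44 + i \sqrt{17}} + \frac{153}{103}\right) = 62 \left(\frac{153}{103} + \sqrt{-44 + i \sqrt{17}}\right) = \frac{9486}{103} + 62 \sqrt{-44 + i \sqrt{17}}$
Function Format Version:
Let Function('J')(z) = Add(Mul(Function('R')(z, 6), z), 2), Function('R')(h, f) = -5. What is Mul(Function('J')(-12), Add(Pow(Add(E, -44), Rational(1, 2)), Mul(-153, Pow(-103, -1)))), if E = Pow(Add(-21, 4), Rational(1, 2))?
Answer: Add(Rational(9486, 103), Mul(62, Pow(Add(-44, Mul(I, Pow(17, Rational(1, 2)))), Rational(1, 2)))) ≈ Add(111.35, Mul(411.71, I))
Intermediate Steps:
E = Mul(I, Pow(17, Rational(1, 2))) (E = Pow(-17, Rational(1, 2)) = Mul(I, Pow(17, Rational(1, 2))) ≈ Mul(4.1231, I))
Function('J')(z) = Add(2, Mul(-5, z)) (Function('J')(z) = Add(Mul(-5, z), 2) = Add(2, Mul(-5, z)))
Mul(Function('J')(-12), Add(Pow(Add(E, -44), Rational(1, 2)), Mul(-153, Pow(-103, -1)))) = Mul(Add(2, Mul(-5, -12)), Add(Pow(Add(Mul(I, Pow(17, Rational(1, 2))), -44), Rational(1, 2)), Mul(-153, Pow(-103, -1)))) = Mul(Add(2, 60), Add(Pow(Add(-44, Mul(I, Pow(17, Rational(1, 2)))), Rational(1, 2)), Mul(-153, Rational(-1, 103)))) = Mul(62, Add(Pow(Add(-44, Mul(I, Pow(17, Rational(1, 2)))), Rational(1, 2)), Rational(153, 103))) = Mul(62, Add(Rational(153, 103), Pow(Add(-44, Mul(I, Pow(17, Rational(1, 2)))), Rational(1, 2)))) = Add(Rational(9486, 103), Mul(62, Pow(Add(-44, Mul(I, Pow(17, Rational(1, 2)))), Rational(1, 2))))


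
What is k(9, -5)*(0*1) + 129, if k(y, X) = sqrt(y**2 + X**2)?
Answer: 129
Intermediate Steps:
k(y, X) = sqrt(X**2 + y**2)
k(9, -5)*(0*1) + 129 = sqrt((-5)**2 + 9**2)*(0*1) + 129 = sqrt(25 + 81)*0 + 129 = sqrt(106)*0 + 129 = 0 + 129 = 129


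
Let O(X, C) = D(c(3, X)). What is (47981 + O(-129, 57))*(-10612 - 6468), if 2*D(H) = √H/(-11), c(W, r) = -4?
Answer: -819515480 + 17080*I/11 ≈ -8.1952e+8 + 1552.7*I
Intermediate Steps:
D(H) = -√H/22 (D(H) = (√H/(-11))/2 = (-√H/11)/2 = -√H/22)
O(X, C) = -I/11
(47981 + O(-129, 57))*(-10612 - 6468) = (47981 - I/11)*(-10612 - 6468) = (47981 - I/11)*(-17080) = -819515480 + 17080*I/11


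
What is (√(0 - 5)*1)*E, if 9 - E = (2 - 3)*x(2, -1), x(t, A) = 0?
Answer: 9*I*√5 ≈ 20.125*I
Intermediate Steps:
E = 9 (E = 9 - (2 - 3)*0 = 9 - (-1)*0 = 9 - 1*0 = 9 + 0 = 9)
(√(0 - 5)*1)*E = (√(0 - 5)*1)*9 = (√(-5)*1)*9 = ((I*√5)*1)*9 = (I*√5)*9 = 9*I*√5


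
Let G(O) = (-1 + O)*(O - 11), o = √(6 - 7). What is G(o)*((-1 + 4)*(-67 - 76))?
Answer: -4290 + 5148*I ≈ -4290.0 + 5148.0*I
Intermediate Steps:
o = I (o = √(-1) = I ≈ 1.0*I)
G(O) = (-1 + O)*(-11 + O)
G(o)*((-1 + 4)*(-67 - 76)) = (11 + I² - 12*I)*((-1 + 4)*(-67 - 76)) = (11 - 1 - 12*I)*(3*(-143)) = (10 - 12*I)*(-429) = -4290 + 5148*I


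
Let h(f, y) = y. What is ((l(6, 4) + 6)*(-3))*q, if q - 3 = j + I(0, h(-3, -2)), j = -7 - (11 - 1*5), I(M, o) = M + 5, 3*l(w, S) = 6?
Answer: 120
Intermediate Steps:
l(w, S) = 2 (l(w, S) = (⅓)*6 = 2)
I(M, o) = 5 + M
j = -13 (j = -7 - (11 - 5) = -7 - 1*6 = -7 - 6 = -13)
q = -5 (q = 3 + (-13 + (5 + 0)) = 3 + (-13 + 5) = 3 - 8 = -5)
((l(6, 4) + 6)*(-3))*q = ((2 + 6)*(-3))*(-5) = (8*(-3))*(-5) = -24*(-5) = 120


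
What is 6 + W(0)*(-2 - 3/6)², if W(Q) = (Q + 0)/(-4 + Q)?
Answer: 6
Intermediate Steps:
W(Q) = Q/(-4 + Q)
6 + W(0)*(-2 - 3/6)² = 6 + (0/(-4 + 0))*(-2 - 3/6)² = 6 + (0/(-4))*(-2 - 3*⅙)² = 6 + (0*(-¼))*(-2 - ½)² = 6 + 0*(-5/2)² = 6 + 0*(25/4) = 6 + 0 = 6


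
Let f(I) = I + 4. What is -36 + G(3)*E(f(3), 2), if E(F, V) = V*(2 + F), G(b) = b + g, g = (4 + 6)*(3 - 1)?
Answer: 378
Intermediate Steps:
g = 20 (g = 10*2 = 20)
G(b) = 20 + b (G(b) = b + 20 = 20 + b)
f(I) = 4 + I
-36 + G(3)*E(f(3), 2) = -36 + (20 + 3)*(2*(2 + (4 + 3))) = -36 + 23*(2*(2 + 7)) = -36 + 23*(2*9) = -36 + 23*18 = -36 + 414 = 378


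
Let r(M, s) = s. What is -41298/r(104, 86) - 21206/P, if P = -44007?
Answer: -907788685/1892301 ≈ -479.73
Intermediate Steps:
-41298/r(104, 86) - 21206/P = -41298/86 - 21206/(-44007) = -41298*1/86 - 21206*(-1/44007) = -20649/43 + 21206/44007 = -907788685/1892301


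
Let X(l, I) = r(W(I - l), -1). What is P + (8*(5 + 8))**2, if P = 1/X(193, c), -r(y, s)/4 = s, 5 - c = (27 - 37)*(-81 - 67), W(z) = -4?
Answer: 43265/4 ≈ 10816.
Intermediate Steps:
c = -1475 (c = 5 - (27 - 37)*(-81 - 67) = 5 - (-10)*(-148) = 5 - 1*1480 = 5 - 1480 = -1475)
r(y, s) = -4*s
X(l, I) = 4 (X(l, I) = -4*(-1) = 4)
P = 1/4 ≈ 0.25000
P + (8*(5 + 8))**2 = 1/4 + (8*(5 + 8))**2 = 1/4 + (8*13)**2 = 1/4 + 104**2 = 1/4 + 10816 = 43265/4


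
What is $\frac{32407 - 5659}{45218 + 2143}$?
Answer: $\frac{8916}{15787} \approx 0.56477$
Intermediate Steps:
$\frac{32407 - 5659}{45218 + 2143} = \frac{26748}{47361} = 26748 \cdot \frac{1}{47361} = \frac{8916}{15787}$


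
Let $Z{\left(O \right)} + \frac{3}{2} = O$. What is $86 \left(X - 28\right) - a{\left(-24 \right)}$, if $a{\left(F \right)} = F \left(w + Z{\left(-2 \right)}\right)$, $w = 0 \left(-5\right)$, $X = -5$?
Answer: $-2922$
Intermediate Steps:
$w = 0$
$Z{\left(O \right)} = - \frac{3}{2} + O$
$a{\left(F \right)} = - \frac{7 F}{2}$ ($a{\left(F \right)} = F \left(0 - \frac{7}{2}\right) = F \left(- \frac{7}{2}\right) = - \frac{7 F}{2}$)
$86 \left(X - 28\right) - a{\left(-24 \right)} = 86 \left(-5 - 28\right) - \left(- \frac{7}{2}\right) \left(-24\right) = 86 \left(-33\right) - 84 = -2838 - 84 = -2922$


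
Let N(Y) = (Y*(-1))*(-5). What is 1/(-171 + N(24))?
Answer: -1/51 ≈ -0.019608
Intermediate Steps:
N(Y) = 5*Y (N(Y) = -Y*(-5) = 5*Y)
1/(-171 + N(24)) = 1/(-171 + 5*24) = 1/(-171 + 120) = 1/(-51) = -1/51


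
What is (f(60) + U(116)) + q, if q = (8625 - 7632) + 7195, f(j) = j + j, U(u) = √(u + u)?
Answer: 8308 + 2*√58 ≈ 8323.2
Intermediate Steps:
U(u) = √2*√u (U(u) = √(2*u) = √2*√u)
f(j) = 2*j
q = 8188 (q = 993 + 7195 = 8188)
(f(60) + U(116)) + q = (2*60 + √2*√116) + 8188 = (120 + √2*(2*√29)) + 8188 = (120 + 2*√58) + 8188 = 8308 + 2*√58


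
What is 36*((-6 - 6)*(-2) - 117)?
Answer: -3348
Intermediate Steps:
36*((-6 - 6)*(-2) - 117) = 36*(-12*(-2) - 117) = 36*(24 - 117) = 36*(-93) = -3348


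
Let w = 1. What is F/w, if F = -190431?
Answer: -190431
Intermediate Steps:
F/w = -190431/1 = -190431*1 = -190431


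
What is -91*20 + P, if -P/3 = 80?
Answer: -2060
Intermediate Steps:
P = -240 (P = -3*80 = -240)
-91*20 + P = -91*20 - 240 = -1820 - 240 = -2060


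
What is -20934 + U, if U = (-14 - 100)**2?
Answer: -7938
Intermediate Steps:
U = 12996 (U = (-114)**2 = 12996)
-20934 + U = -20934 + 12996 = -7938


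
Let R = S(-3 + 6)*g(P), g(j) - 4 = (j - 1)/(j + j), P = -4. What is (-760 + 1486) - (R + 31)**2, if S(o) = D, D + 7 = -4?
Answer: 21183/64 ≈ 330.98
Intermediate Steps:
D = -11 (D = -7 - 4 = -11)
S(o) = -11
g(j) = 4 + (-1 + j)/(2*j) (g(j) = 4 + (j - 1)/(j + j) = 4 + (-1 + j)/((2*j)) = 4 + (-1 + j)*(1/(2*j)) = 4 + (-1 + j)/(2*j))
R = -407/8 (R = -11*(-1 + 9*(-4))/(2*(-4)) = -11*(-1)*(-1 - 36)/(2*4) = -11*(-1)*(-37)/(2*4) = -11*37/8 = -407/8 ≈ -50.875)
(-760 + 1486) - (R + 31)**2 = (-760 + 1486) - (-407/8 + 31)**2 = 726 - (-159/8)**2 = 726 - 1*25281/64 = 726 - 25281/64 = 21183/64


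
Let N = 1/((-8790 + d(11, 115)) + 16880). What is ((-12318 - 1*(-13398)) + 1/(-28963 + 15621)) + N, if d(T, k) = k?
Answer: 118228803937/109471110 ≈ 1080.0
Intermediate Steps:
N = 1/8205 (N = 1/((-8790 + 115) + 16880) = 1/(-8675 + 16880) = 1/8205 ≈ 0.00012188)
((-12318 - 1*(-13398)) + 1/(-28963 + 15621)) + N = ((-12318 - 1*(-13398)) + 1/(-28963 + 15621)) + 1/8205 = ((-12318 + 13398) + 1/(-13342)) + 1/8205 = (1080 - 1/13342) + 1/8205 = 14409359/13342 + 1/8205 = 118228803937/109471110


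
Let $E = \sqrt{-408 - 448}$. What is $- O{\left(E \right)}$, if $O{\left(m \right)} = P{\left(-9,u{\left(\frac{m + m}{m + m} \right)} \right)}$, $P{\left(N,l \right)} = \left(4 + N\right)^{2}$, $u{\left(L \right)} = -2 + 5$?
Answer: $-25$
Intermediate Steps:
$u{\left(L \right)} = 3$
$E = 2 i \sqrt{214}$ ($E = \sqrt{-856} = 2 i \sqrt{214} \approx 29.257 i$)
$O{\left(m \right)} = 25$ ($O{\left(m \right)} = \left(4 - 9\right)^{2} = \left(-5\right)^{2} = 25$)
$- O{\left(E \right)} = \left(-1\right) 25 = -25$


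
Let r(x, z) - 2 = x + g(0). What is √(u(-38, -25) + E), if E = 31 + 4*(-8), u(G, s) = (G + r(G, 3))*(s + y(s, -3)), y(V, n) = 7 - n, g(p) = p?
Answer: √1109 ≈ 33.302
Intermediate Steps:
r(x, z) = 2 + x (r(x, z) = 2 + (x + 0) = 2 + x)
u(G, s) = (2 + 2*G)*(10 + s) (u(G, s) = (G + (2 + G))*(s + (7 - 1*(-3))) = (2 + 2*G)*(s + (7 + 3)) = (2 + 2*G)*(s + 10) = (2 + 2*G)*(10 + s))
E = -1 (E = 31 - 32 = -1)
√(u(-38, -25) + E) = √((20 + 2*(-25) + 20*(-38) + 2*(-38)*(-25)) - 1) = √((20 - 50 - 760 + 1900) - 1) = √(1110 - 1) = √1109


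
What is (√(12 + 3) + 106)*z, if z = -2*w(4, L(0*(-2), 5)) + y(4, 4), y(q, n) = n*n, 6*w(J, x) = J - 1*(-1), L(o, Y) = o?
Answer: 4558/3 + 43*√15/3 ≈ 1574.8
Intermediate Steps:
w(J, x) = ⅙ + J/6 (w(J, x) = (J - 1*(-1))/6 = (J + 1)/6 = (1 + J)/6 = ⅙ + J/6)
y(q, n) = n²
z = 43/3 (z = -2*(⅙ + (⅙)*4) + 4² = -2*(⅙ + ⅔) + 16 = -2*⅚ + 16 = -5/3 + 16 = 43/3 ≈ 14.333)
(√(12 + 3) + 106)*z = (√(12 + 3) + 106)*(43/3) = (√15 + 106)*(43/3) = (106 + √15)*(43/3) = 4558/3 + 43*√15/3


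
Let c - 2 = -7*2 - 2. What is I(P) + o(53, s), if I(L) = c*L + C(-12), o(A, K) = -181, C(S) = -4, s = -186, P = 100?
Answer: -1585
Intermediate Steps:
c = -14 (c = 2 + (-7*2 - 2) = 2 + (-14 - 2) = 2 - 16 = -14)
I(L) = -4 - 14*L (I(L) = -14*L - 4 = -4 - 14*L)
I(P) + o(53, s) = (-4 - 14*100) - 181 = (-4 - 1400) - 181 = -1404 - 181 = -1585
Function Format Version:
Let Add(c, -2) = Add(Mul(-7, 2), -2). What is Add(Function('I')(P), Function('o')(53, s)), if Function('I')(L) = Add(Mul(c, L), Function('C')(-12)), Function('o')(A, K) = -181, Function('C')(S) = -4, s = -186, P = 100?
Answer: -1585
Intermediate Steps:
c = -14 (c = Add(2, Add(Mul(-7, 2), -2)) = Add(2, Add(-14, -2)) = Add(2, -16) = -14)
Function('I')(L) = Add(-4, Mul(-14, L)) (Function('I')(L) = Add(Mul(-14, L), -4) = Add(-4, Mul(-14, L)))
Add(Function('I')(P), Function('o')(53, s)) = Add(Add(-4, Mul(-14, 100)), -181) = Add(Add(-4, -1400), -181) = Add(-1404, -181) = -1585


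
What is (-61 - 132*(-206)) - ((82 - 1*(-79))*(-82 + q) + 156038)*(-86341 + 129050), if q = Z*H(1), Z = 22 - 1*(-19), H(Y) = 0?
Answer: -6100355593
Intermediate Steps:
Z = 41 (Z = 22 + 19 = 41)
q = 0 (q = 41*0 = 0)
(-61 - 132*(-206)) - ((82 - 1*(-79))*(-82 + q) + 156038)*(-86341 + 129050) = (-61 - 132*(-206)) - ((82 - 1*(-79))*(-82 + 0) + 156038)*(-86341 + 129050) = (-61 + 27192) - ((82 + 79)*(-82) + 156038)*42709 = 27131 - (161*(-82) + 156038)*42709 = 27131 - (-13202 + 156038)*42709 = 27131 - 142836*42709 = 27131 - 1*6100382724 = 27131 - 6100382724 = -6100355593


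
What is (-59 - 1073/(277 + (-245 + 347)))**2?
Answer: 549152356/143641 ≈ 3823.1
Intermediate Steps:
(-59 - 1073/(277 + (-245 + 347)))**2 = (-59 - 1073/(277 + 102))**2 = (-59 - 1073/379)**2 = (-23434/379)**2 = 549152356/143641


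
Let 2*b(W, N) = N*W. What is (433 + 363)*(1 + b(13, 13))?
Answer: 68058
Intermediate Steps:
b(W, N) = N*W/2 (b(W, N) = (N*W)/2 = N*W/2)
(433 + 363)*(1 + b(13, 13)) = (433 + 363)*(1 + (½)*13*13) = 796*(1 + 169/2) = 796*(171/2) = 68058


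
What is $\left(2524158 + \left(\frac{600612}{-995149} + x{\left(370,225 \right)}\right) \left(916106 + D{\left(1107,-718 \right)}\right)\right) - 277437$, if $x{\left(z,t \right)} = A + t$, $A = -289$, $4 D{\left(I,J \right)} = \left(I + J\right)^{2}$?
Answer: $- \frac{59092880538636}{995149} \approx -5.9381 \cdot 10^{7}$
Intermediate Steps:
$D{\left(I,J \right)} = \frac{\left(I + J\right)^{2}}{4}$
$x{\left(z,t \right)} = -289 + t$
$\left(2524158 + \left(\frac{600612}{-995149} + x{\left(370,225 \right)}\right) \left(916106 + D{\left(1107,-718 \right)}\right)\right) - 277437 = \left(2524158 + \left(\frac{600612}{-995149} + \left(-289 + 225\right)\right) \left(916106 + \frac{\left(1107 - 718\right)^{2}}{4}\right)\right) - 277437 = \left(2524158 + \left(600612 \left(- \frac{1}{995149}\right) - 64\right) \left(916106 + \frac{389^{2}}{4}\right)\right) - 277437 = \left(2524158 + \left(- \frac{600612}{995149} - 64\right) \left(916106 + \frac{1}{4} \cdot 151321\right)\right) - 277437 = \left(2524158 - \frac{64290148 \left(916106 + \frac{151321}{4}\right)}{995149}\right) - 277437 = \left(2524158 - \frac{61328702695065}{995149}\right) - 277437 = - \frac{58816789385523}{995149} - 277437 = - \frac{59092880538636}{995149}$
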